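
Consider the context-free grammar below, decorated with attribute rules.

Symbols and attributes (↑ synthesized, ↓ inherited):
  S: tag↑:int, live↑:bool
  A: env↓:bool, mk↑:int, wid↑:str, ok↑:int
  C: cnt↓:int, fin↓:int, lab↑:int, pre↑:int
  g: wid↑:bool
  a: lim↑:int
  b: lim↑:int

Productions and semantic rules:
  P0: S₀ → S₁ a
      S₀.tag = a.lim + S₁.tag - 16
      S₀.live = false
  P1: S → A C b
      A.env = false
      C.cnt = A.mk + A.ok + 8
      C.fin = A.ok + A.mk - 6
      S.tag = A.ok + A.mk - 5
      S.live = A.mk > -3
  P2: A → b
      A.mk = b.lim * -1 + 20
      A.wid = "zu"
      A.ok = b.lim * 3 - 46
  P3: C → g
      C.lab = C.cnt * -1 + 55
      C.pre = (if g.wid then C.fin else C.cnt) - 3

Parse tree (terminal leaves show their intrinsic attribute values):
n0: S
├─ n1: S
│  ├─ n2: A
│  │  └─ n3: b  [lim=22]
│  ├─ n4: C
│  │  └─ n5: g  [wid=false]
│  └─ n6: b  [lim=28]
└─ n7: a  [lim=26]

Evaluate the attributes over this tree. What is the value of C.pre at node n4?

1. n2.env = false  [false]
2. n3.lim = 22  [terminal]
3. n2.mk = -2  [b.lim * -1 + 20]
4. n2.wid = "zu"  ["zu"]
5. n2.ok = 20  [b.lim * 3 - 46]
6. n4.cnt = 26  [A.mk + A.ok + 8]
7. n4.fin = 12  [A.ok + A.mk - 6]
8. n5.wid = false  [terminal]
9. n4.lab = 29  [C.cnt * -1 + 55]
10. n4.pre = 23  [(if g.wid then C.fin else C.cnt) - 3]
11. n6.lim = 28  [terminal]
12. n1.tag = 13  [A.ok + A.mk - 5]
13. n1.live = true  [A.mk > -3]
14. n7.lim = 26  [terminal]
15. n0.tag = 23  [a.lim + S₁.tag - 16]
16. n0.live = false  [false]

23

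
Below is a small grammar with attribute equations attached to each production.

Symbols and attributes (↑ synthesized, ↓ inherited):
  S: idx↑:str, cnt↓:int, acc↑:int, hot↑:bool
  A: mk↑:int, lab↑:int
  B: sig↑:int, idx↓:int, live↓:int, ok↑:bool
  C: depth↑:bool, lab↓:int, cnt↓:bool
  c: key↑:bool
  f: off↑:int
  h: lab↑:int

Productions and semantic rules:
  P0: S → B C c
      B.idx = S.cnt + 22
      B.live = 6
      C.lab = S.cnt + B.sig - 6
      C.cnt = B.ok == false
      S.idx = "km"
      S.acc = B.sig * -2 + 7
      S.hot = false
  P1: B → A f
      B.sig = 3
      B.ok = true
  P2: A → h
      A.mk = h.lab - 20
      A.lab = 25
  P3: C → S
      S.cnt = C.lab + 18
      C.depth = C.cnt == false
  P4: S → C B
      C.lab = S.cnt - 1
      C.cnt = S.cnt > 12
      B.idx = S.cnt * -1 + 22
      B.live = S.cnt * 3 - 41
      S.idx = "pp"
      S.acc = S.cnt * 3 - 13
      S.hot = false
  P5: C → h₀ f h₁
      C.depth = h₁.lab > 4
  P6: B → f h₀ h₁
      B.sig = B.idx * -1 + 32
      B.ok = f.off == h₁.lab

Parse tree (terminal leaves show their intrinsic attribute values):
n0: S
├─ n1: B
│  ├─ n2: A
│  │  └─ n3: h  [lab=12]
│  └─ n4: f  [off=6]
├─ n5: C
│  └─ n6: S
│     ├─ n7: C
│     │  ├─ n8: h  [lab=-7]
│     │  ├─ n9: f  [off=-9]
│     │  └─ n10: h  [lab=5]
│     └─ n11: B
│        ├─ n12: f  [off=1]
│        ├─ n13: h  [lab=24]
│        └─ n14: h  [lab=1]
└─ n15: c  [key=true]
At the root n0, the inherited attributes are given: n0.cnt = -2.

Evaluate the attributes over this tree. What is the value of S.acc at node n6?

1. n0.cnt = -2  [given at root]
2. n1.idx = 20  [S.cnt + 22]
3. n1.live = 6  [6]
4. n3.lab = 12  [terminal]
5. n2.mk = -8  [h.lab - 20]
6. n2.lab = 25  [25]
7. n4.off = 6  [terminal]
8. n1.sig = 3  [3]
9. n1.ok = true  [true]
10. n5.lab = -5  [S.cnt + B.sig - 6]
11. n5.cnt = false  [B.ok == false]
12. n6.cnt = 13  [C.lab + 18]
13. n7.lab = 12  [S.cnt - 1]
14. n7.cnt = true  [S.cnt > 12]
15. n8.lab = -7  [terminal]
16. n9.off = -9  [terminal]
17. n10.lab = 5  [terminal]
18. n7.depth = true  [h₁.lab > 4]
19. n11.idx = 9  [S.cnt * -1 + 22]
20. n11.live = -2  [S.cnt * 3 - 41]
21. n12.off = 1  [terminal]
22. n13.lab = 24  [terminal]
23. n14.lab = 1  [terminal]
24. n11.sig = 23  [B.idx * -1 + 32]
25. n11.ok = true  [f.off == h₁.lab]
26. n6.idx = "pp"  ["pp"]
27. n6.acc = 26  [S.cnt * 3 - 13]
28. n6.hot = false  [false]
29. n5.depth = true  [C.cnt == false]
30. n15.key = true  [terminal]
31. n0.idx = "km"  ["km"]
32. n0.acc = 1  [B.sig * -2 + 7]
33. n0.hot = false  [false]

26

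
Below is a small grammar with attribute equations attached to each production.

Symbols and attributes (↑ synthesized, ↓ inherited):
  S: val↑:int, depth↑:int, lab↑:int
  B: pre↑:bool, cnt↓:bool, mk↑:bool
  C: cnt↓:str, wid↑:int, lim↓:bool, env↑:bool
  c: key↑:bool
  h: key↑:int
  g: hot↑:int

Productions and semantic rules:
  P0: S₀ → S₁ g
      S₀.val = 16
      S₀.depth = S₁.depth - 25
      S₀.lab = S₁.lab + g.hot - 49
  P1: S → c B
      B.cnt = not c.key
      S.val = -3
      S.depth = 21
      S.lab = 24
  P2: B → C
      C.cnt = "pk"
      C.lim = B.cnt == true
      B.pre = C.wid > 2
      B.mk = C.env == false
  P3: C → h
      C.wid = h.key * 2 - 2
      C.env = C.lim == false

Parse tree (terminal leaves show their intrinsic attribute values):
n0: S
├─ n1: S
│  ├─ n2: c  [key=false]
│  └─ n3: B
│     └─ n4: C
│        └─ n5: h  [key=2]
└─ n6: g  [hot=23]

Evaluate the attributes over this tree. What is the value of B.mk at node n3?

1. n2.key = false  [terminal]
2. n3.cnt = true  [not c.key]
3. n4.cnt = "pk"  ["pk"]
4. n4.lim = true  [B.cnt == true]
5. n5.key = 2  [terminal]
6. n4.wid = 2  [h.key * 2 - 2]
7. n4.env = false  [C.lim == false]
8. n3.pre = false  [C.wid > 2]
9. n3.mk = true  [C.env == false]
10. n1.val = -3  [-3]
11. n1.depth = 21  [21]
12. n1.lab = 24  [24]
13. n6.hot = 23  [terminal]
14. n0.val = 16  [16]
15. n0.depth = -4  [S₁.depth - 25]
16. n0.lab = -2  [S₁.lab + g.hot - 49]

true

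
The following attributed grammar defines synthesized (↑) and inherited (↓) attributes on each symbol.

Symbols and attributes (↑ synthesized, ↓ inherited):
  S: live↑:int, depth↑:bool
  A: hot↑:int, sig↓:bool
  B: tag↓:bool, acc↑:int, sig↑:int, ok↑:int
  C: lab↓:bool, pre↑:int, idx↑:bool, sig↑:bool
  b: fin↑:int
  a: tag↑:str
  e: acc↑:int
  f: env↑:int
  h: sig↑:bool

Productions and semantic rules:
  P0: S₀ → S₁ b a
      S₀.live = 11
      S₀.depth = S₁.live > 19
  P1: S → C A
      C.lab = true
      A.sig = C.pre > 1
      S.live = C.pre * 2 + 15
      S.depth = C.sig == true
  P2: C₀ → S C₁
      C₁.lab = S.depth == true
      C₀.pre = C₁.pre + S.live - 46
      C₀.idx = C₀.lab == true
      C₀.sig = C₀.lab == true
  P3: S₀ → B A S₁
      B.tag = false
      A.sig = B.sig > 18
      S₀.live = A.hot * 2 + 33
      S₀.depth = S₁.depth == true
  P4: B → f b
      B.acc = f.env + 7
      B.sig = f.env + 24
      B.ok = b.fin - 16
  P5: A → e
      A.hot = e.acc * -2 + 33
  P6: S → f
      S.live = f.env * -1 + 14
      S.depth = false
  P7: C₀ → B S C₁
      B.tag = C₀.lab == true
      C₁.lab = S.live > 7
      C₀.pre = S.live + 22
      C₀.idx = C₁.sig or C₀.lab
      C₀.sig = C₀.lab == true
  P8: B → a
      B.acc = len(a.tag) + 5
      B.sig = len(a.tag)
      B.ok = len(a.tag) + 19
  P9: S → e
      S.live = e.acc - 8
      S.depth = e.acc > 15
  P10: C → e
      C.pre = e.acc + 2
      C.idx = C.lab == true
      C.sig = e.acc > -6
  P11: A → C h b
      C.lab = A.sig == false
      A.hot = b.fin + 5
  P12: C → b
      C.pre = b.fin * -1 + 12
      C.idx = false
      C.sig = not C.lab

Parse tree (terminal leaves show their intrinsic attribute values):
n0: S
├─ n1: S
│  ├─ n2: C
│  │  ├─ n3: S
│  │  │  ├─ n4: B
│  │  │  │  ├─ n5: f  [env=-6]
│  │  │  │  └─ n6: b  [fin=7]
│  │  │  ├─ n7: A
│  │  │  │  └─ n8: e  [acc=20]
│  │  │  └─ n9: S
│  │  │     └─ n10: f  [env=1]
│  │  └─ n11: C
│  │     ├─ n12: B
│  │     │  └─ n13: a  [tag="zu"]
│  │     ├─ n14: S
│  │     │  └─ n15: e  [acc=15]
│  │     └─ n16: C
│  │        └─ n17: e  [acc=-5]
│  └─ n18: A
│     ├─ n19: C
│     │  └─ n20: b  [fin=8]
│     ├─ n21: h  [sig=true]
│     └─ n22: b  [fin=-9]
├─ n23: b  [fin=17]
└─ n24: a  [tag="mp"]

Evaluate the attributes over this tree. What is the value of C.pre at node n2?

1. n2.lab = true  [true]
2. n4.tag = false  [false]
3. n5.env = -6  [terminal]
4. n6.fin = 7  [terminal]
5. n4.acc = 1  [f.env + 7]
6. n4.sig = 18  [f.env + 24]
7. n4.ok = -9  [b.fin - 16]
8. n7.sig = false  [B.sig > 18]
9. n8.acc = 20  [terminal]
10. n7.hot = -7  [e.acc * -2 + 33]
11. n10.env = 1  [terminal]
12. n9.live = 13  [f.env * -1 + 14]
13. n9.depth = false  [false]
14. n3.live = 19  [A.hot * 2 + 33]
15. n3.depth = false  [S₁.depth == true]
16. n11.lab = false  [S.depth == true]
17. n12.tag = false  [C₀.lab == true]
18. n13.tag = "zu"  [terminal]
19. n12.acc = 7  [len(a.tag) + 5]
20. n12.sig = 2  [len(a.tag)]
21. n12.ok = 21  [len(a.tag) + 19]
22. n15.acc = 15  [terminal]
23. n14.live = 7  [e.acc - 8]
24. n14.depth = false  [e.acc > 15]
25. n16.lab = false  [S.live > 7]
26. n17.acc = -5  [terminal]
27. n16.pre = -3  [e.acc + 2]
28. n16.idx = false  [C.lab == true]
29. n16.sig = true  [e.acc > -6]
30. n11.pre = 29  [S.live + 22]
31. n11.idx = true  [C₁.sig or C₀.lab]
32. n11.sig = false  [C₀.lab == true]
33. n2.pre = 2  [C₁.pre + S.live - 46]
34. n2.idx = true  [C₀.lab == true]
35. n2.sig = true  [C₀.lab == true]
36. n18.sig = true  [C.pre > 1]
37. n19.lab = false  [A.sig == false]
38. n20.fin = 8  [terminal]
39. n19.pre = 4  [b.fin * -1 + 12]
40. n19.idx = false  [false]
41. n19.sig = true  [not C.lab]
42. n21.sig = true  [terminal]
43. n22.fin = -9  [terminal]
44. n18.hot = -4  [b.fin + 5]
45. n1.live = 19  [C.pre * 2 + 15]
46. n1.depth = true  [C.sig == true]
47. n23.fin = 17  [terminal]
48. n24.tag = "mp"  [terminal]
49. n0.live = 11  [11]
50. n0.depth = false  [S₁.live > 19]

2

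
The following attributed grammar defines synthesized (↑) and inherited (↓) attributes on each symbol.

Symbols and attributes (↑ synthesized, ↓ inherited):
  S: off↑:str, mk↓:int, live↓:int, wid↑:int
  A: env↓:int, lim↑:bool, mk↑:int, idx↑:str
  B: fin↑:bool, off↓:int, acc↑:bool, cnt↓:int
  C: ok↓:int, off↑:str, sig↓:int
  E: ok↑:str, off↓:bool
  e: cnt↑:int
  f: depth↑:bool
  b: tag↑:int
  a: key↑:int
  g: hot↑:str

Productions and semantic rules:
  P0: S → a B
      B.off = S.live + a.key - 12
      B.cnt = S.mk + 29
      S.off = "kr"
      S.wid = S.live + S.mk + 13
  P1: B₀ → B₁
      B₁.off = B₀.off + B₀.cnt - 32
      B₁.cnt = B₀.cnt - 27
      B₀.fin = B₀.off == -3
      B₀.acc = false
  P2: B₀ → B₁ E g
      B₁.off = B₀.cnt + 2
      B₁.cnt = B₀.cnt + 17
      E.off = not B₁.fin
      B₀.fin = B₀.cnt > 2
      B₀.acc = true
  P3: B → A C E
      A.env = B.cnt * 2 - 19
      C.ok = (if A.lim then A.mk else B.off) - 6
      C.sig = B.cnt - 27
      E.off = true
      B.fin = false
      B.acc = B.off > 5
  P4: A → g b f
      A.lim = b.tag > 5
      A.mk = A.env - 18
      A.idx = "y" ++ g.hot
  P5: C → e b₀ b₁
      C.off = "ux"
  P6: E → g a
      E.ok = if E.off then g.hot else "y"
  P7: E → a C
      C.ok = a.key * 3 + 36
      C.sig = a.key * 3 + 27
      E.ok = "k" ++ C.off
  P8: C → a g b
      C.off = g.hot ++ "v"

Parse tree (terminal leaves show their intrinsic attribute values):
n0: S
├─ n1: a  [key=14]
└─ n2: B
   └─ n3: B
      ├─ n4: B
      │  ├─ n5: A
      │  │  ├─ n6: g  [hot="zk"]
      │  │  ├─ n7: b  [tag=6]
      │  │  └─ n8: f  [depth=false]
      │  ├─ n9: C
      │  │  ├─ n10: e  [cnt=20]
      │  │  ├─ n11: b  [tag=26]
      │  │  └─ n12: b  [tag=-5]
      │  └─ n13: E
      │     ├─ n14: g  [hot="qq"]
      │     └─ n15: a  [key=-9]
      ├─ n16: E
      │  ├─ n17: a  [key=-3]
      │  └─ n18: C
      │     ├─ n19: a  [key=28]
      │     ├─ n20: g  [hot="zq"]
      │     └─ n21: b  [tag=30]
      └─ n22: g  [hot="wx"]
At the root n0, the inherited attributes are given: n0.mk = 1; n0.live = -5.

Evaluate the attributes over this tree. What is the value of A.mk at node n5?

3

1. n0.mk = 1  [given at root]
2. n0.live = -5  [given at root]
3. n1.key = 14  [terminal]
4. n2.off = -3  [S.live + a.key - 12]
5. n2.cnt = 30  [S.mk + 29]
6. n3.off = -5  [B₀.off + B₀.cnt - 32]
7. n3.cnt = 3  [B₀.cnt - 27]
8. n4.off = 5  [B₀.cnt + 2]
9. n4.cnt = 20  [B₀.cnt + 17]
10. n5.env = 21  [B.cnt * 2 - 19]
11. n6.hot = "zk"  [terminal]
12. n7.tag = 6  [terminal]
13. n8.depth = false  [terminal]
14. n5.lim = true  [b.tag > 5]
15. n5.mk = 3  [A.env - 18]
16. n5.idx = "yzk"  ["y" ++ g.hot]
17. n9.ok = -3  [(if A.lim then A.mk else B.off) - 6]
18. n9.sig = -7  [B.cnt - 27]
19. n10.cnt = 20  [terminal]
20. n11.tag = 26  [terminal]
21. n12.tag = -5  [terminal]
22. n9.off = "ux"  ["ux"]
23. n13.off = true  [true]
24. n14.hot = "qq"  [terminal]
25. n15.key = -9  [terminal]
26. n13.ok = "qq"  [if E.off then g.hot else "y"]
27. n4.fin = false  [false]
28. n4.acc = false  [B.off > 5]
29. n16.off = true  [not B₁.fin]
30. n17.key = -3  [terminal]
31. n18.ok = 27  [a.key * 3 + 36]
32. n18.sig = 18  [a.key * 3 + 27]
33. n19.key = 28  [terminal]
34. n20.hot = "zq"  [terminal]
35. n21.tag = 30  [terminal]
36. n18.off = "zqv"  [g.hot ++ "v"]
37. n16.ok = "kzqv"  ["k" ++ C.off]
38. n22.hot = "wx"  [terminal]
39. n3.fin = true  [B₀.cnt > 2]
40. n3.acc = true  [true]
41. n2.fin = true  [B₀.off == -3]
42. n2.acc = false  [false]
43. n0.off = "kr"  ["kr"]
44. n0.wid = 9  [S.live + S.mk + 13]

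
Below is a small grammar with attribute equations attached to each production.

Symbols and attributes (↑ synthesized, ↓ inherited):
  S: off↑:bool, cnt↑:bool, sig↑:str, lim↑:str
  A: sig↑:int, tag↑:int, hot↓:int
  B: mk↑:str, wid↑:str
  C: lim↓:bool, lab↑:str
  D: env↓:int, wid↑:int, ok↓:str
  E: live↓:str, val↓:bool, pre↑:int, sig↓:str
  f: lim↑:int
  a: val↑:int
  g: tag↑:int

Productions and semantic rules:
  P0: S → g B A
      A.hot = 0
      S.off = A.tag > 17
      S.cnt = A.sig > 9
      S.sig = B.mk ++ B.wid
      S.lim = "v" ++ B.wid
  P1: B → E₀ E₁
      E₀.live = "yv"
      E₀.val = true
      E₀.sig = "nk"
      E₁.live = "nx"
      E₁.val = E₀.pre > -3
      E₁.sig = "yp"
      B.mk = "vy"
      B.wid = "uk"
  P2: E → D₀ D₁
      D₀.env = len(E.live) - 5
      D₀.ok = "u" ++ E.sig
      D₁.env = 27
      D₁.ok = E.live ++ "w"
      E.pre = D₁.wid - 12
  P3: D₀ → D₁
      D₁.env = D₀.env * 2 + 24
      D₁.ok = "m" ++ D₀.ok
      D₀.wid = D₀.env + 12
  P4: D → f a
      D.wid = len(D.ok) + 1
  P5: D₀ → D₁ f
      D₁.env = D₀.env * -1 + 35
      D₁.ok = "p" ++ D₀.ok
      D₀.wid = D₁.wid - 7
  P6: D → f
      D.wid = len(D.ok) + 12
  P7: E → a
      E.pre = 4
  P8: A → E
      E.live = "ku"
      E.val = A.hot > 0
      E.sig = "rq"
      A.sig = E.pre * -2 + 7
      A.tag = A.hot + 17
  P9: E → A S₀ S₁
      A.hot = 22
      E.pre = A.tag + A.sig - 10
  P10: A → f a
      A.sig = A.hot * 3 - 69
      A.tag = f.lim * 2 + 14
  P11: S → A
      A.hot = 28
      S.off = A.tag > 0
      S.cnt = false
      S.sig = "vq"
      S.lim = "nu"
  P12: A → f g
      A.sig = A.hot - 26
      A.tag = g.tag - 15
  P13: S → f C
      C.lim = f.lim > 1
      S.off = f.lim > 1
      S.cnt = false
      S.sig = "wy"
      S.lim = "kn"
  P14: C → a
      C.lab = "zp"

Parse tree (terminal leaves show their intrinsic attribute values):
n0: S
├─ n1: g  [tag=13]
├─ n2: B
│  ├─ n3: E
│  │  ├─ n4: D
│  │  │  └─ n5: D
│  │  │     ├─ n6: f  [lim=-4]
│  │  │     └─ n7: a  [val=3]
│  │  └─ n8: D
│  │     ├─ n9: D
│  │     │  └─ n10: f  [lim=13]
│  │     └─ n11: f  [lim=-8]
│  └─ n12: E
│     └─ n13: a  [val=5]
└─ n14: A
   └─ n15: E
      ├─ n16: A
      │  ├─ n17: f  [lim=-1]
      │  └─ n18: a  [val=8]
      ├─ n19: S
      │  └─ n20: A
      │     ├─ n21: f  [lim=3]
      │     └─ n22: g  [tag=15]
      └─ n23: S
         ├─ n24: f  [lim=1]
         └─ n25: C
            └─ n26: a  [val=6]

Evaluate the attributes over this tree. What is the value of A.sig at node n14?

9

1. n1.tag = 13  [terminal]
2. n3.live = "yv"  ["yv"]
3. n3.val = true  [true]
4. n3.sig = "nk"  ["nk"]
5. n4.env = -3  [len(E.live) - 5]
6. n4.ok = "unk"  ["u" ++ E.sig]
7. n5.env = 18  [D₀.env * 2 + 24]
8. n5.ok = "munk"  ["m" ++ D₀.ok]
9. n6.lim = -4  [terminal]
10. n7.val = 3  [terminal]
11. n5.wid = 5  [len(D.ok) + 1]
12. n4.wid = 9  [D₀.env + 12]
13. n8.env = 27  [27]
14. n8.ok = "yvw"  [E.live ++ "w"]
15. n9.env = 8  [D₀.env * -1 + 35]
16. n9.ok = "pyvw"  ["p" ++ D₀.ok]
17. n10.lim = 13  [terminal]
18. n9.wid = 16  [len(D.ok) + 12]
19. n11.lim = -8  [terminal]
20. n8.wid = 9  [D₁.wid - 7]
21. n3.pre = -3  [D₁.wid - 12]
22. n12.live = "nx"  ["nx"]
23. n12.val = false  [E₀.pre > -3]
24. n12.sig = "yp"  ["yp"]
25. n13.val = 5  [terminal]
26. n12.pre = 4  [4]
27. n2.mk = "vy"  ["vy"]
28. n2.wid = "uk"  ["uk"]
29. n14.hot = 0  [0]
30. n15.live = "ku"  ["ku"]
31. n15.val = false  [A.hot > 0]
32. n15.sig = "rq"  ["rq"]
33. n16.hot = 22  [22]
34. n17.lim = -1  [terminal]
35. n18.val = 8  [terminal]
36. n16.sig = -3  [A.hot * 3 - 69]
37. n16.tag = 12  [f.lim * 2 + 14]
38. n20.hot = 28  [28]
39. n21.lim = 3  [terminal]
40. n22.tag = 15  [terminal]
41. n20.sig = 2  [A.hot - 26]
42. n20.tag = 0  [g.tag - 15]
43. n19.off = false  [A.tag > 0]
44. n19.cnt = false  [false]
45. n19.sig = "vq"  ["vq"]
46. n19.lim = "nu"  ["nu"]
47. n24.lim = 1  [terminal]
48. n25.lim = false  [f.lim > 1]
49. n26.val = 6  [terminal]
50. n25.lab = "zp"  ["zp"]
51. n23.off = false  [f.lim > 1]
52. n23.cnt = false  [false]
53. n23.sig = "wy"  ["wy"]
54. n23.lim = "kn"  ["kn"]
55. n15.pre = -1  [A.tag + A.sig - 10]
56. n14.sig = 9  [E.pre * -2 + 7]
57. n14.tag = 17  [A.hot + 17]
58. n0.off = false  [A.tag > 17]
59. n0.cnt = false  [A.sig > 9]
60. n0.sig = "vyuk"  [B.mk ++ B.wid]
61. n0.lim = "vuk"  ["v" ++ B.wid]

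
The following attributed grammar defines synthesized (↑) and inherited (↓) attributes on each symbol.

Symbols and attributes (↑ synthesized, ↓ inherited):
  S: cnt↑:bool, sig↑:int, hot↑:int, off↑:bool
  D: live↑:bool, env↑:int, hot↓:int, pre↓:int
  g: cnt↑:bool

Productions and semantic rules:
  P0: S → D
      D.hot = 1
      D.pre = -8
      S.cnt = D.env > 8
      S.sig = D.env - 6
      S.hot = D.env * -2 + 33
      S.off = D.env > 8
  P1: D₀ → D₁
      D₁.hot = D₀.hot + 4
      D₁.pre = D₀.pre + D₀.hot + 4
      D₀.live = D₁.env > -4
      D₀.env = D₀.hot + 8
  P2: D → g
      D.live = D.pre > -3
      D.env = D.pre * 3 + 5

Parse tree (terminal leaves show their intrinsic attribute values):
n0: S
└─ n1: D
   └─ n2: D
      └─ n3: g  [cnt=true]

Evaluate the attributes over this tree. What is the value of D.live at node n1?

1. n1.hot = 1  [1]
2. n1.pre = -8  [-8]
3. n2.hot = 5  [D₀.hot + 4]
4. n2.pre = -3  [D₀.pre + D₀.hot + 4]
5. n3.cnt = true  [terminal]
6. n2.live = false  [D.pre > -3]
7. n2.env = -4  [D.pre * 3 + 5]
8. n1.live = false  [D₁.env > -4]
9. n1.env = 9  [D₀.hot + 8]
10. n0.cnt = true  [D.env > 8]
11. n0.sig = 3  [D.env - 6]
12. n0.hot = 15  [D.env * -2 + 33]
13. n0.off = true  [D.env > 8]

false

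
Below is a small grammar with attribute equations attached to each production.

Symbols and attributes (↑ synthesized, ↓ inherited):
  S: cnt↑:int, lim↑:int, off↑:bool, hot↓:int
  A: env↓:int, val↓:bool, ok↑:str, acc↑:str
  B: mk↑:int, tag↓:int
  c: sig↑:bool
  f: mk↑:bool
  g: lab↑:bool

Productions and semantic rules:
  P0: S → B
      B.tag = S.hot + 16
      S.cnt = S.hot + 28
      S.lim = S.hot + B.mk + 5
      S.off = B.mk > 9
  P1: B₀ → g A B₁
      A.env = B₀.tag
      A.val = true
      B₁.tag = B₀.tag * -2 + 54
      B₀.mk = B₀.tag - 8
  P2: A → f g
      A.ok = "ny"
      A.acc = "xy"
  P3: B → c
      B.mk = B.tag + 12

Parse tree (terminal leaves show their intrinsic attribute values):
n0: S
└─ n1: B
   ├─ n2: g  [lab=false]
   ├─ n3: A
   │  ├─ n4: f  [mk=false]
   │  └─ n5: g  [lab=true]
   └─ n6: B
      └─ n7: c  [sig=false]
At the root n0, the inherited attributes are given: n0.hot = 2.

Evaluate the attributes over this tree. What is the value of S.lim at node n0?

17

1. n0.hot = 2  [given at root]
2. n1.tag = 18  [S.hot + 16]
3. n2.lab = false  [terminal]
4. n3.env = 18  [B₀.tag]
5. n3.val = true  [true]
6. n4.mk = false  [terminal]
7. n5.lab = true  [terminal]
8. n3.ok = "ny"  ["ny"]
9. n3.acc = "xy"  ["xy"]
10. n6.tag = 18  [B₀.tag * -2 + 54]
11. n7.sig = false  [terminal]
12. n6.mk = 30  [B.tag + 12]
13. n1.mk = 10  [B₀.tag - 8]
14. n0.cnt = 30  [S.hot + 28]
15. n0.lim = 17  [S.hot + B.mk + 5]
16. n0.off = true  [B.mk > 9]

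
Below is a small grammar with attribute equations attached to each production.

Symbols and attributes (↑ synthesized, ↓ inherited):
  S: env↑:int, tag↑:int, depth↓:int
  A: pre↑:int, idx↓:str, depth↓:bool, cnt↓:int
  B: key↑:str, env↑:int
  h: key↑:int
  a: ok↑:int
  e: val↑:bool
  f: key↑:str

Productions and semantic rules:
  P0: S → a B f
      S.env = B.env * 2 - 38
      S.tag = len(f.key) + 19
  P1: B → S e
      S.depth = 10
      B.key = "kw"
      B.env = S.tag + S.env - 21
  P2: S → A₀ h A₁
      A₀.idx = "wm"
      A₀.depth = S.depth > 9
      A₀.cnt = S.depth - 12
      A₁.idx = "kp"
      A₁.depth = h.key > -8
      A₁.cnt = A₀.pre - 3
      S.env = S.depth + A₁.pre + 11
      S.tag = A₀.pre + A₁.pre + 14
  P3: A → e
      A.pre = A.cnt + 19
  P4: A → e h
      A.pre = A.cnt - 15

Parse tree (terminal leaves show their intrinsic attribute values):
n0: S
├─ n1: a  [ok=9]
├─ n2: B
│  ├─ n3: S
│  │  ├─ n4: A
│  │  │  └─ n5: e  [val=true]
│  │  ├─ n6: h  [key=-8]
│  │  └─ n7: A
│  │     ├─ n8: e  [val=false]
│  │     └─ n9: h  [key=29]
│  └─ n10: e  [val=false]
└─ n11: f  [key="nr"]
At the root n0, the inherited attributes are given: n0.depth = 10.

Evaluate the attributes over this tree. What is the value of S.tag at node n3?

1. n0.depth = 10  [given at root]
2. n1.ok = 9  [terminal]
3. n3.depth = 10  [10]
4. n4.idx = "wm"  ["wm"]
5. n4.depth = true  [S.depth > 9]
6. n4.cnt = -2  [S.depth - 12]
7. n5.val = true  [terminal]
8. n4.pre = 17  [A.cnt + 19]
9. n6.key = -8  [terminal]
10. n7.idx = "kp"  ["kp"]
11. n7.depth = false  [h.key > -8]
12. n7.cnt = 14  [A₀.pre - 3]
13. n8.val = false  [terminal]
14. n9.key = 29  [terminal]
15. n7.pre = -1  [A.cnt - 15]
16. n3.env = 20  [S.depth + A₁.pre + 11]
17. n3.tag = 30  [A₀.pre + A₁.pre + 14]
18. n10.val = false  [terminal]
19. n2.key = "kw"  ["kw"]
20. n2.env = 29  [S.tag + S.env - 21]
21. n11.key = "nr"  [terminal]
22. n0.env = 20  [B.env * 2 - 38]
23. n0.tag = 21  [len(f.key) + 19]

30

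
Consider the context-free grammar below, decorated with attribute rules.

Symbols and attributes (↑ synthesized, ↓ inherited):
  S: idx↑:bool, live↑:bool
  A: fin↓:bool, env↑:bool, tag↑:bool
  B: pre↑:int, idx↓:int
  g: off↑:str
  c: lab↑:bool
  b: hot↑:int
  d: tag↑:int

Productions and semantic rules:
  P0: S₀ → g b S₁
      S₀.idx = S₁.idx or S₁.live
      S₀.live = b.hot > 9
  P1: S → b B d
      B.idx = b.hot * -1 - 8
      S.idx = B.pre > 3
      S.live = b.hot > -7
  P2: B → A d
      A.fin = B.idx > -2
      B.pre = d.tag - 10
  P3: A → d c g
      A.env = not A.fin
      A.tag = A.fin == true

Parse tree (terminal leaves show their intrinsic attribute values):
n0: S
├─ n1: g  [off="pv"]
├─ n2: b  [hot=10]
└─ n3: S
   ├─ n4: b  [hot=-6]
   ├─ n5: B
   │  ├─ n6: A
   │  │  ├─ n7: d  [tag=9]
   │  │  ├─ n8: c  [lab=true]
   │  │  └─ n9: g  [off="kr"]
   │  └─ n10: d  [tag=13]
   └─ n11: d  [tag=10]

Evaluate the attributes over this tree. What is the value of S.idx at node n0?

1. n1.off = "pv"  [terminal]
2. n2.hot = 10  [terminal]
3. n4.hot = -6  [terminal]
4. n5.idx = -2  [b.hot * -1 - 8]
5. n6.fin = false  [B.idx > -2]
6. n7.tag = 9  [terminal]
7. n8.lab = true  [terminal]
8. n9.off = "kr"  [terminal]
9. n6.env = true  [not A.fin]
10. n6.tag = false  [A.fin == true]
11. n10.tag = 13  [terminal]
12. n5.pre = 3  [d.tag - 10]
13. n11.tag = 10  [terminal]
14. n3.idx = false  [B.pre > 3]
15. n3.live = true  [b.hot > -7]
16. n0.idx = true  [S₁.idx or S₁.live]
17. n0.live = true  [b.hot > 9]

true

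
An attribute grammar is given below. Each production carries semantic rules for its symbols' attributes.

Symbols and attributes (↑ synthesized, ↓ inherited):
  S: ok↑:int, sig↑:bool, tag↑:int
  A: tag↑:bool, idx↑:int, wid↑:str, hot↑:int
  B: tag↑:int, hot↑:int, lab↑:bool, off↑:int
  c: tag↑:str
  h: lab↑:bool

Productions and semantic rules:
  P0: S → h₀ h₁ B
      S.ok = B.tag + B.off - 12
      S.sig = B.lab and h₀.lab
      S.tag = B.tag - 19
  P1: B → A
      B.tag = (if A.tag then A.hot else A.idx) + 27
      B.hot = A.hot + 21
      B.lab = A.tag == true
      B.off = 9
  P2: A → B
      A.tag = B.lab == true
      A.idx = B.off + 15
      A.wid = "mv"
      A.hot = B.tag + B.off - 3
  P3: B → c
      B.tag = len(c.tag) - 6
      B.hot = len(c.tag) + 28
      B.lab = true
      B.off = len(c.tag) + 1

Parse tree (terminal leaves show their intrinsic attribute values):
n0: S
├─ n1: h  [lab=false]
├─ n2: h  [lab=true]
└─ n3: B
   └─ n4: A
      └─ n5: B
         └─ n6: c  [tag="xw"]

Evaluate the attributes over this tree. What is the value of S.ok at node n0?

1. n1.lab = false  [terminal]
2. n2.lab = true  [terminal]
3. n6.tag = "xw"  [terminal]
4. n5.tag = -4  [len(c.tag) - 6]
5. n5.hot = 30  [len(c.tag) + 28]
6. n5.lab = true  [true]
7. n5.off = 3  [len(c.tag) + 1]
8. n4.tag = true  [B.lab == true]
9. n4.idx = 18  [B.off + 15]
10. n4.wid = "mv"  ["mv"]
11. n4.hot = -4  [B.tag + B.off - 3]
12. n3.tag = 23  [(if A.tag then A.hot else A.idx) + 27]
13. n3.hot = 17  [A.hot + 21]
14. n3.lab = true  [A.tag == true]
15. n3.off = 9  [9]
16. n0.ok = 20  [B.tag + B.off - 12]
17. n0.sig = false  [B.lab and h₀.lab]
18. n0.tag = 4  [B.tag - 19]

20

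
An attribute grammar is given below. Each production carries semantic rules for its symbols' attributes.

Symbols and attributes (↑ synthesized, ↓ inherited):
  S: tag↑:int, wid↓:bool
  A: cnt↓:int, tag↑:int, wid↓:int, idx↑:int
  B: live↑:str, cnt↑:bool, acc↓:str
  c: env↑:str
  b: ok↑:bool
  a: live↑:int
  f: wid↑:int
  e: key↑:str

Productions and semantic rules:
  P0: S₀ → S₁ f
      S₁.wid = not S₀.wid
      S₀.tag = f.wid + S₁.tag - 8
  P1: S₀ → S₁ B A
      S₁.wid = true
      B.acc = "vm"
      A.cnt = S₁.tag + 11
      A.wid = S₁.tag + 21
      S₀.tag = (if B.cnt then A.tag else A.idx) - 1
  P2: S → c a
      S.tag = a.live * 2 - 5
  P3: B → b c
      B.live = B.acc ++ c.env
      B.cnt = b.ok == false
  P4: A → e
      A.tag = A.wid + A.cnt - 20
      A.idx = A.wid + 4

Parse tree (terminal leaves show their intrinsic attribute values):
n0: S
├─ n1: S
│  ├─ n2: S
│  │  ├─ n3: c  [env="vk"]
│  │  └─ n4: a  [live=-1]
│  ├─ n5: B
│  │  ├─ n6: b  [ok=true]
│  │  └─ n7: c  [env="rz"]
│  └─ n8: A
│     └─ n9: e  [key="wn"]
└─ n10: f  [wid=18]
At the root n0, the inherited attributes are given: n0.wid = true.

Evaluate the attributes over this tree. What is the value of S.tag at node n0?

1. n0.wid = true  [given at root]
2. n1.wid = false  [not S₀.wid]
3. n2.wid = true  [true]
4. n3.env = "vk"  [terminal]
5. n4.live = -1  [terminal]
6. n2.tag = -7  [a.live * 2 - 5]
7. n5.acc = "vm"  ["vm"]
8. n6.ok = true  [terminal]
9. n7.env = "rz"  [terminal]
10. n5.live = "vmrz"  [B.acc ++ c.env]
11. n5.cnt = false  [b.ok == false]
12. n8.cnt = 4  [S₁.tag + 11]
13. n8.wid = 14  [S₁.tag + 21]
14. n9.key = "wn"  [terminal]
15. n8.tag = -2  [A.wid + A.cnt - 20]
16. n8.idx = 18  [A.wid + 4]
17. n1.tag = 17  [(if B.cnt then A.tag else A.idx) - 1]
18. n10.wid = 18  [terminal]
19. n0.tag = 27  [f.wid + S₁.tag - 8]

27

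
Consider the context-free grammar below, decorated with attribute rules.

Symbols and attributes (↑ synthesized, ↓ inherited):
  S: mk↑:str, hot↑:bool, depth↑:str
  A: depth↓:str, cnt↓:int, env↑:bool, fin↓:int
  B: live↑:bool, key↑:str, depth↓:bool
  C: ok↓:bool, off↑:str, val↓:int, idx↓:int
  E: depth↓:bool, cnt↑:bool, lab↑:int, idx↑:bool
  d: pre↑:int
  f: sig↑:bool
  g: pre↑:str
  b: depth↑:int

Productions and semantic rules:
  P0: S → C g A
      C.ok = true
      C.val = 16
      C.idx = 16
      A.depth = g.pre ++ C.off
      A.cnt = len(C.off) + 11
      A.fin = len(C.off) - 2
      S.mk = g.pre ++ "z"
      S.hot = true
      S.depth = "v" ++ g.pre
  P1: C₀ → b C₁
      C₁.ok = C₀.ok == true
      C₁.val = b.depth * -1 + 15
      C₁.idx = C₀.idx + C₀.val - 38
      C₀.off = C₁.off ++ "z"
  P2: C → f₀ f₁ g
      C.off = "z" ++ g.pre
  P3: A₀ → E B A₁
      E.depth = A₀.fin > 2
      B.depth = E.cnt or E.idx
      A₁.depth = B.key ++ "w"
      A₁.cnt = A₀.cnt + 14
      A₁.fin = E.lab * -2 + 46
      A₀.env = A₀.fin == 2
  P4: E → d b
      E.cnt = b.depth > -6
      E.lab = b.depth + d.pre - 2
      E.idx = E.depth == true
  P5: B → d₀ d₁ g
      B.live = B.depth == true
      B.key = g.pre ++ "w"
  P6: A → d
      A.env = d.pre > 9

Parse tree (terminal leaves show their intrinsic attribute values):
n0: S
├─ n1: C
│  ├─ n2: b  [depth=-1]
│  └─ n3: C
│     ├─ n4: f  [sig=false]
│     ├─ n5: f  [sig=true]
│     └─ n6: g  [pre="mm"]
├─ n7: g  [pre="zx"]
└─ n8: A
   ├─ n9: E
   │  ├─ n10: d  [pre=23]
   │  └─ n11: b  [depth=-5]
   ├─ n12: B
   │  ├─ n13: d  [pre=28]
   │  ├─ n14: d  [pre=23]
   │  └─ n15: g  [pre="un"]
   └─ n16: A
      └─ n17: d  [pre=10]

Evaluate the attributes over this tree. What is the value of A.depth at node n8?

"zxzmmz"

1. n1.ok = true  [true]
2. n1.val = 16  [16]
3. n1.idx = 16  [16]
4. n2.depth = -1  [terminal]
5. n3.ok = true  [C₀.ok == true]
6. n3.val = 16  [b.depth * -1 + 15]
7. n3.idx = -6  [C₀.idx + C₀.val - 38]
8. n4.sig = false  [terminal]
9. n5.sig = true  [terminal]
10. n6.pre = "mm"  [terminal]
11. n3.off = "zmm"  ["z" ++ g.pre]
12. n1.off = "zmmz"  [C₁.off ++ "z"]
13. n7.pre = "zx"  [terminal]
14. n8.depth = "zxzmmz"  [g.pre ++ C.off]
15. n8.cnt = 15  [len(C.off) + 11]
16. n8.fin = 2  [len(C.off) - 2]
17. n9.depth = false  [A₀.fin > 2]
18. n10.pre = 23  [terminal]
19. n11.depth = -5  [terminal]
20. n9.cnt = true  [b.depth > -6]
21. n9.lab = 16  [b.depth + d.pre - 2]
22. n9.idx = false  [E.depth == true]
23. n12.depth = true  [E.cnt or E.idx]
24. n13.pre = 28  [terminal]
25. n14.pre = 23  [terminal]
26. n15.pre = "un"  [terminal]
27. n12.live = true  [B.depth == true]
28. n12.key = "unw"  [g.pre ++ "w"]
29. n16.depth = "unww"  [B.key ++ "w"]
30. n16.cnt = 29  [A₀.cnt + 14]
31. n16.fin = 14  [E.lab * -2 + 46]
32. n17.pre = 10  [terminal]
33. n16.env = true  [d.pre > 9]
34. n8.env = true  [A₀.fin == 2]
35. n0.mk = "zxz"  [g.pre ++ "z"]
36. n0.hot = true  [true]
37. n0.depth = "vzx"  ["v" ++ g.pre]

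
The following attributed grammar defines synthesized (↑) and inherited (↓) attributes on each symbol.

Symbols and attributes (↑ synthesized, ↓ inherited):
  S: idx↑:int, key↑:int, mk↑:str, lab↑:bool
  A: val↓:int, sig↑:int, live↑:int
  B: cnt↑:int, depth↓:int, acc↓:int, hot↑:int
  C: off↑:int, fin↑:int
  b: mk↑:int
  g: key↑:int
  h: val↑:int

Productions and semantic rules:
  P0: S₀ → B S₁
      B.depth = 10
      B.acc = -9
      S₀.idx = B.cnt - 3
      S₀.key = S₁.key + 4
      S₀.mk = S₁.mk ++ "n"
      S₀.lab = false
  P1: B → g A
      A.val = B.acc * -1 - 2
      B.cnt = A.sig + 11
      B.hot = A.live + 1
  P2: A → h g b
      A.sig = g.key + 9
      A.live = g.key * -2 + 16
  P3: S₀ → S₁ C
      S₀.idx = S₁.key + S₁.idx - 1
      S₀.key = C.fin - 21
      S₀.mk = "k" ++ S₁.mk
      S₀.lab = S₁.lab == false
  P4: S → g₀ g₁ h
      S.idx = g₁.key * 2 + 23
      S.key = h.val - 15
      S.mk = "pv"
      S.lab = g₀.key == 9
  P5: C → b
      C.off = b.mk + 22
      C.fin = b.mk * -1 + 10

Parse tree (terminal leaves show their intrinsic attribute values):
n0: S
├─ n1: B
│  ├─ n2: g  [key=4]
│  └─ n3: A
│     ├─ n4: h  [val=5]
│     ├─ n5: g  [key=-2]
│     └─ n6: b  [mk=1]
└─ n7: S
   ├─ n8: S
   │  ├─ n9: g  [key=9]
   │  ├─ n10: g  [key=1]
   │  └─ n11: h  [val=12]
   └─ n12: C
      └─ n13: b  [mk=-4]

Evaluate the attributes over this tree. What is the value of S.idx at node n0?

1. n1.depth = 10  [10]
2. n1.acc = -9  [-9]
3. n2.key = 4  [terminal]
4. n3.val = 7  [B.acc * -1 - 2]
5. n4.val = 5  [terminal]
6. n5.key = -2  [terminal]
7. n6.mk = 1  [terminal]
8. n3.sig = 7  [g.key + 9]
9. n3.live = 20  [g.key * -2 + 16]
10. n1.cnt = 18  [A.sig + 11]
11. n1.hot = 21  [A.live + 1]
12. n9.key = 9  [terminal]
13. n10.key = 1  [terminal]
14. n11.val = 12  [terminal]
15. n8.idx = 25  [g₁.key * 2 + 23]
16. n8.key = -3  [h.val - 15]
17. n8.mk = "pv"  ["pv"]
18. n8.lab = true  [g₀.key == 9]
19. n13.mk = -4  [terminal]
20. n12.off = 18  [b.mk + 22]
21. n12.fin = 14  [b.mk * -1 + 10]
22. n7.idx = 21  [S₁.key + S₁.idx - 1]
23. n7.key = -7  [C.fin - 21]
24. n7.mk = "kpv"  ["k" ++ S₁.mk]
25. n7.lab = false  [S₁.lab == false]
26. n0.idx = 15  [B.cnt - 3]
27. n0.key = -3  [S₁.key + 4]
28. n0.mk = "kpvn"  [S₁.mk ++ "n"]
29. n0.lab = false  [false]

15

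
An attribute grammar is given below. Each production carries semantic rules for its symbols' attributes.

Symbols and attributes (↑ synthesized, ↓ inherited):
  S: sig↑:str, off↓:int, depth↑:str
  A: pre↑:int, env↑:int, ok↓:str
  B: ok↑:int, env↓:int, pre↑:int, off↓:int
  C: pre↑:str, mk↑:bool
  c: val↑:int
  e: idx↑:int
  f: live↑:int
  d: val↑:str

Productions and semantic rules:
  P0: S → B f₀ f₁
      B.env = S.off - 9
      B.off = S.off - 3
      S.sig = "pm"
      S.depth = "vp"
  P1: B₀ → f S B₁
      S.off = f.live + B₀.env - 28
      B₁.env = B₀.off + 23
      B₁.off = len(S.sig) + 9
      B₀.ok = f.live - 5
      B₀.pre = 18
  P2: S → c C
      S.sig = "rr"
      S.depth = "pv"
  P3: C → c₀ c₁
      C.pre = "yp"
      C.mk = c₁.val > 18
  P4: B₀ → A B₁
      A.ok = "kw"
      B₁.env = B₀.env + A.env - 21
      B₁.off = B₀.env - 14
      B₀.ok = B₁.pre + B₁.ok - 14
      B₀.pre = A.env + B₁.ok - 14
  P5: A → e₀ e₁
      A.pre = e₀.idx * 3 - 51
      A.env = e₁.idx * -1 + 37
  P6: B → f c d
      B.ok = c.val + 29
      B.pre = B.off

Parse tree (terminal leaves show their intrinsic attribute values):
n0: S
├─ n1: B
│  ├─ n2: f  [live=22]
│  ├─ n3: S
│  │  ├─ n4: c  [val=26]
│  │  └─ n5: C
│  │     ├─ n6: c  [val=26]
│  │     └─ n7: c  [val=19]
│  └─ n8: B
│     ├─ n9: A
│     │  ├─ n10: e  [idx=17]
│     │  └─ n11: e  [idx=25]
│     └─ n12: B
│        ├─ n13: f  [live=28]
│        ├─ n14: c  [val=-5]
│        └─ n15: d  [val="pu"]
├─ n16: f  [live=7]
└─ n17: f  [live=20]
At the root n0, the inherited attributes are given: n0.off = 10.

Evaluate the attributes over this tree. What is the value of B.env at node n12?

1. n0.off = 10  [given at root]
2. n1.env = 1  [S.off - 9]
3. n1.off = 7  [S.off - 3]
4. n2.live = 22  [terminal]
5. n3.off = -5  [f.live + B₀.env - 28]
6. n4.val = 26  [terminal]
7. n6.val = 26  [terminal]
8. n7.val = 19  [terminal]
9. n5.pre = "yp"  ["yp"]
10. n5.mk = true  [c₁.val > 18]
11. n3.sig = "rr"  ["rr"]
12. n3.depth = "pv"  ["pv"]
13. n8.env = 30  [B₀.off + 23]
14. n8.off = 11  [len(S.sig) + 9]
15. n9.ok = "kw"  ["kw"]
16. n10.idx = 17  [terminal]
17. n11.idx = 25  [terminal]
18. n9.pre = 0  [e₀.idx * 3 - 51]
19. n9.env = 12  [e₁.idx * -1 + 37]
20. n12.env = 21  [B₀.env + A.env - 21]
21. n12.off = 16  [B₀.env - 14]
22. n13.live = 28  [terminal]
23. n14.val = -5  [terminal]
24. n15.val = "pu"  [terminal]
25. n12.ok = 24  [c.val + 29]
26. n12.pre = 16  [B.off]
27. n8.ok = 26  [B₁.pre + B₁.ok - 14]
28. n8.pre = 22  [A.env + B₁.ok - 14]
29. n1.ok = 17  [f.live - 5]
30. n1.pre = 18  [18]
31. n16.live = 7  [terminal]
32. n17.live = 20  [terminal]
33. n0.sig = "pm"  ["pm"]
34. n0.depth = "vp"  ["vp"]

21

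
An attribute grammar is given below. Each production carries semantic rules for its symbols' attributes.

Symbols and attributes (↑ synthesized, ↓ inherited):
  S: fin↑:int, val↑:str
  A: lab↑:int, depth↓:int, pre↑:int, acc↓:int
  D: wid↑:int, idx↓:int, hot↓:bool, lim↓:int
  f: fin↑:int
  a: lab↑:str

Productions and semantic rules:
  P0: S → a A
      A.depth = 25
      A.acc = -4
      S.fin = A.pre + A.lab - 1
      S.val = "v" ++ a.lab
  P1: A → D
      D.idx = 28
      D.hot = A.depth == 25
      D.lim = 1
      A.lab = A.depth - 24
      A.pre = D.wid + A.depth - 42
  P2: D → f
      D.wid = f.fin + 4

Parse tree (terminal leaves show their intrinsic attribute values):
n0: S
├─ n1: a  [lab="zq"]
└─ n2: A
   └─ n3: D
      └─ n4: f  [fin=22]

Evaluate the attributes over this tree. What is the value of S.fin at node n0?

9

1. n1.lab = "zq"  [terminal]
2. n2.depth = 25  [25]
3. n2.acc = -4  [-4]
4. n3.idx = 28  [28]
5. n3.hot = true  [A.depth == 25]
6. n3.lim = 1  [1]
7. n4.fin = 22  [terminal]
8. n3.wid = 26  [f.fin + 4]
9. n2.lab = 1  [A.depth - 24]
10. n2.pre = 9  [D.wid + A.depth - 42]
11. n0.fin = 9  [A.pre + A.lab - 1]
12. n0.val = "vzq"  ["v" ++ a.lab]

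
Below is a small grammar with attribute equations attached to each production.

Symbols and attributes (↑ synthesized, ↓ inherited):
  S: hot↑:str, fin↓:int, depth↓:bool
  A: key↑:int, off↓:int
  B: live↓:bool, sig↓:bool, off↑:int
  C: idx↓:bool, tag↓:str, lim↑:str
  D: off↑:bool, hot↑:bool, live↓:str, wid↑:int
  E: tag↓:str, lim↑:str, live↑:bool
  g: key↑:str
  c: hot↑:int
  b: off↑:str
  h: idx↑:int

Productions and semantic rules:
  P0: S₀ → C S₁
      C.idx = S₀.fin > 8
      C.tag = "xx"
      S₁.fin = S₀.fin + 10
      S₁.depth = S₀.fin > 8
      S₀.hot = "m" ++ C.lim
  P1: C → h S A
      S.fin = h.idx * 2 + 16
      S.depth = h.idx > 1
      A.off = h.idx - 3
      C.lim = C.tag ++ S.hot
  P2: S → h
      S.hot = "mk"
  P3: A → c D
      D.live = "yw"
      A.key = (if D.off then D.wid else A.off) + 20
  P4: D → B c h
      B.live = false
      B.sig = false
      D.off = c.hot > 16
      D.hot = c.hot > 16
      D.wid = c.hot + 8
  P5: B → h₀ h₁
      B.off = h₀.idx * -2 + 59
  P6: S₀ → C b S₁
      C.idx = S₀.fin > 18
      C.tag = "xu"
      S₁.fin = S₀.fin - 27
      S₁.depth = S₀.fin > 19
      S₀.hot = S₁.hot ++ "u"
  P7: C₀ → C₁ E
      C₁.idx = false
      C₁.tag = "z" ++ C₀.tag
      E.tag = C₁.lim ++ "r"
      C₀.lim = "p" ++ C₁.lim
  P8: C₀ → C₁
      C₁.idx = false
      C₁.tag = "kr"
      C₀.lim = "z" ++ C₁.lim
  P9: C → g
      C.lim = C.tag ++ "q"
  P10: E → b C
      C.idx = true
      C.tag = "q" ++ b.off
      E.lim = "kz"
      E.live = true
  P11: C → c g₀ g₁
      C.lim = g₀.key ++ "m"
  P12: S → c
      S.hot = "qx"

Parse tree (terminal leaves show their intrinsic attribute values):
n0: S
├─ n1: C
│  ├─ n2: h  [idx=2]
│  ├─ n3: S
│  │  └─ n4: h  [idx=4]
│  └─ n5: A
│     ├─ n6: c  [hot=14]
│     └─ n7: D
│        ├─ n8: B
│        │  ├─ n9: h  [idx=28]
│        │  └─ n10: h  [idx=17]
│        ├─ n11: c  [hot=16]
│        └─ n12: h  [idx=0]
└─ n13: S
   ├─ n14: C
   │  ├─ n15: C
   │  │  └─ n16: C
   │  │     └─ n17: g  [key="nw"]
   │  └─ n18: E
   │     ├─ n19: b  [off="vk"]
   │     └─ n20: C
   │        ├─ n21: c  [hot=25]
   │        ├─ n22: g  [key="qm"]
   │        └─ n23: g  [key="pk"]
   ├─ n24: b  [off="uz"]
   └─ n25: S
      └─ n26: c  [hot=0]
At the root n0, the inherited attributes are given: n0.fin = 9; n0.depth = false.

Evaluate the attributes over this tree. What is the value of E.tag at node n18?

"zkrqr"

1. n0.fin = 9  [given at root]
2. n0.depth = false  [given at root]
3. n1.idx = true  [S₀.fin > 8]
4. n1.tag = "xx"  ["xx"]
5. n2.idx = 2  [terminal]
6. n3.fin = 20  [h.idx * 2 + 16]
7. n3.depth = true  [h.idx > 1]
8. n4.idx = 4  [terminal]
9. n3.hot = "mk"  ["mk"]
10. n5.off = -1  [h.idx - 3]
11. n6.hot = 14  [terminal]
12. n7.live = "yw"  ["yw"]
13. n8.live = false  [false]
14. n8.sig = false  [false]
15. n9.idx = 28  [terminal]
16. n10.idx = 17  [terminal]
17. n8.off = 3  [h₀.idx * -2 + 59]
18. n11.hot = 16  [terminal]
19. n12.idx = 0  [terminal]
20. n7.off = false  [c.hot > 16]
21. n7.hot = false  [c.hot > 16]
22. n7.wid = 24  [c.hot + 8]
23. n5.key = 19  [(if D.off then D.wid else A.off) + 20]
24. n1.lim = "xxmk"  [C.tag ++ S.hot]
25. n13.fin = 19  [S₀.fin + 10]
26. n13.depth = true  [S₀.fin > 8]
27. n14.idx = true  [S₀.fin > 18]
28. n14.tag = "xu"  ["xu"]
29. n15.idx = false  [false]
30. n15.tag = "zxu"  ["z" ++ C₀.tag]
31. n16.idx = false  [false]
32. n16.tag = "kr"  ["kr"]
33. n17.key = "nw"  [terminal]
34. n16.lim = "krq"  [C.tag ++ "q"]
35. n15.lim = "zkrq"  ["z" ++ C₁.lim]
36. n18.tag = "zkrqr"  [C₁.lim ++ "r"]
37. n19.off = "vk"  [terminal]
38. n20.idx = true  [true]
39. n20.tag = "qvk"  ["q" ++ b.off]
40. n21.hot = 25  [terminal]
41. n22.key = "qm"  [terminal]
42. n23.key = "pk"  [terminal]
43. n20.lim = "qmm"  [g₀.key ++ "m"]
44. n18.lim = "kz"  ["kz"]
45. n18.live = true  [true]
46. n14.lim = "pzkrq"  ["p" ++ C₁.lim]
47. n24.off = "uz"  [terminal]
48. n25.fin = -8  [S₀.fin - 27]
49. n25.depth = false  [S₀.fin > 19]
50. n26.hot = 0  [terminal]
51. n25.hot = "qx"  ["qx"]
52. n13.hot = "qxu"  [S₁.hot ++ "u"]
53. n0.hot = "mxxmk"  ["m" ++ C.lim]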